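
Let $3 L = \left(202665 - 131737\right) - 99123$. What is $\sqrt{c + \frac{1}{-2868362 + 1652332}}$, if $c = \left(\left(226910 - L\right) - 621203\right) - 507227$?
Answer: $\frac{i \sqrt{11872855306328329770}}{3648090} \approx 944.52 i$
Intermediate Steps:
$L = - \frac{28195}{3}$ ($L = \frac{\left(202665 - 131737\right) - 99123}{3} = \frac{70928 - 99123}{3} = \frac{1}{3} \left(-28195\right) = - \frac{28195}{3} \approx -9398.3$)
$c = - \frac{2676365}{3}$ ($c = \left(\left(226910 - - \frac{28195}{3}\right) - 621203\right) - 507227 = \left(\left(226910 + \frac{28195}{3}\right) - 621203\right) - 507227 = \left(\frac{708925}{3} - 621203\right) - 507227 = - \frac{1154684}{3} - 507227 = - \frac{2676365}{3} \approx -8.9212 \cdot 10^{5}$)
$\sqrt{c + \frac{1}{-2868362 + 1652332}} = \sqrt{- \frac{2676365}{3} + \frac{1}{-2868362 + 1652332}} = \sqrt{- \frac{2676365}{3} + \frac{1}{-1216030}} = \sqrt{- \frac{2676365}{3} - \frac{1}{1216030}} = \sqrt{- \frac{3254540130953}{3648090}} = \frac{i \sqrt{11872855306328329770}}{3648090}$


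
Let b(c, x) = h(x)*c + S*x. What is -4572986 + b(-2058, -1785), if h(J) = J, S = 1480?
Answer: -3541256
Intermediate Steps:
b(c, x) = 1480*x + c*x (b(c, x) = x*c + 1480*x = c*x + 1480*x = 1480*x + c*x)
-4572986 + b(-2058, -1785) = -4572986 - 1785*(1480 - 2058) = -4572986 - 1785*(-578) = -4572986 + 1031730 = -3541256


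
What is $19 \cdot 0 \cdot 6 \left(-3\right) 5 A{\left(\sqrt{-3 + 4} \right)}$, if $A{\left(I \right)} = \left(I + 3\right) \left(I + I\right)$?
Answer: $0$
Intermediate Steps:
$A{\left(I \right)} = 2 I \left(3 + I\right)$ ($A{\left(I \right)} = \left(3 + I\right) 2 I = 2 I \left(3 + I\right)$)
$19 \cdot 0 \cdot 6 \left(-3\right) 5 A{\left(\sqrt{-3 + 4} \right)} = 19 \cdot 0 \cdot 6 \left(-3\right) 5 \cdot 2 \sqrt{-3 + 4} \left(3 + \sqrt{-3 + 4}\right) = 0 \left(\left(-18\right) 5\right) 2 \sqrt{1} \left(3 + \sqrt{1}\right) = 0 \left(-90\right) 2 \cdot 1 \left(3 + 1\right) = 0 \cdot 2 \cdot 1 \cdot 4 = 0 \cdot 8 = 0$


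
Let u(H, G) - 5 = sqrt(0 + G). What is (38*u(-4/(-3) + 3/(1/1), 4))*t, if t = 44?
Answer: 11704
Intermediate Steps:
u(H, G) = 5 + sqrt(G) (u(H, G) = 5 + sqrt(0 + G) = 5 + sqrt(G))
(38*u(-4/(-3) + 3/(1/1), 4))*t = (38*(5 + sqrt(4)))*44 = (38*(5 + 2))*44 = (38*7)*44 = 266*44 = 11704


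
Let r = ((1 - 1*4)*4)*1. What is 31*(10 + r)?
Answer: -62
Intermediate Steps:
r = -12 (r = ((1 - 4)*4)*1 = -3*4*1 = -12*1 = -12)
31*(10 + r) = 31*(10 - 12) = 31*(-2) = -62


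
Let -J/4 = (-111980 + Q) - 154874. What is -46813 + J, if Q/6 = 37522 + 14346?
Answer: -224229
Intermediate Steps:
Q = 311208 (Q = 6*(37522 + 14346) = 6*51868 = 311208)
J = -177416 (J = -4*((-111980 + 311208) - 154874) = -4*(199228 - 154874) = -4*44354 = -177416)
-46813 + J = -46813 - 177416 = -224229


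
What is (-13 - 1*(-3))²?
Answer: 100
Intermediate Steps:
(-13 - 1*(-3))² = (-13 + 3)² = (-10)² = 100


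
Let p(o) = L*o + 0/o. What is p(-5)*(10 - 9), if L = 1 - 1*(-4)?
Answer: -25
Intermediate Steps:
L = 5 (L = 1 + 4 = 5)
p(o) = 5*o (p(o) = 5*o + 0/o = 5*o + 0 = 5*o)
p(-5)*(10 - 9) = (5*(-5))*(10 - 9) = -25*1 = -25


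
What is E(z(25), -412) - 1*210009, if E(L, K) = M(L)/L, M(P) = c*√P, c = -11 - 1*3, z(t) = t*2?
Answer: -210009 - 7*√2/5 ≈ -2.1001e+5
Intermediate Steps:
z(t) = 2*t
c = -14 (c = -11 - 3 = -14)
M(P) = -14*√P
E(L, K) = -14/√L (E(L, K) = (-14*√L)/L = -14/√L)
E(z(25), -412) - 1*210009 = -14*√2/10 - 1*210009 = -7*√2/5 - 210009 = -210009 - 7*√2/5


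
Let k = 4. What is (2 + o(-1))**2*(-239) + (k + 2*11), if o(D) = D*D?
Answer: -2125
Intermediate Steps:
o(D) = D**2
(2 + o(-1))**2*(-239) + (k + 2*11) = (2 + (-1)**2)**2*(-239) + (4 + 2*11) = (2 + 1)**2*(-239) + (4 + 22) = 3**2*(-239) + 26 = 9*(-239) + 26 = -2151 + 26 = -2125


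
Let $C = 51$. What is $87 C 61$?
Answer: $270657$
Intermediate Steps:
$87 C 61 = 87 \cdot 51 \cdot 61 = 4437 \cdot 61 = 270657$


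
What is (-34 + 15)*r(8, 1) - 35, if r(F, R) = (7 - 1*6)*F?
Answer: -187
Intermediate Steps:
r(F, R) = F (r(F, R) = (7 - 6)*F = 1*F = F)
(-34 + 15)*r(8, 1) - 35 = (-34 + 15)*8 - 35 = -19*8 - 35 = -152 - 35 = -187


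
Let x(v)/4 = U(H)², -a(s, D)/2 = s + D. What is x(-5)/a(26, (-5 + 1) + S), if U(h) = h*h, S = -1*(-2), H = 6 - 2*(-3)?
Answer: -1728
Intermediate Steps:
H = 12 (H = 6 + 6 = 12)
S = 2
a(s, D) = -2*D - 2*s (a(s, D) = -2*(s + D) = -2*(D + s) = -2*D - 2*s)
U(h) = h²
x(v) = 82944 (x(v) = 4*(12²)² = 4*144² = 4*20736 = 82944)
x(-5)/a(26, (-5 + 1) + S) = 82944/(-2*((-5 + 1) + 2) - 2*26) = 82944/(-2*(-4 + 2) - 52) = 82944/(-2*(-2) - 52) = 82944/(4 - 52) = 82944/(-48) = 82944*(-1/48) = -1728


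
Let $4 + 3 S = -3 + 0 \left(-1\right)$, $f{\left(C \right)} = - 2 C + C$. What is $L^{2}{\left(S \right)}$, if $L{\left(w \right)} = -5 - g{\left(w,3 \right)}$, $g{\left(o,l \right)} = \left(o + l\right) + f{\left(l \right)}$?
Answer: $\frac{64}{9} \approx 7.1111$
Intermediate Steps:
$f{\left(C \right)} = - C$
$g{\left(o,l \right)} = o$ ($g{\left(o,l \right)} = \left(o + l\right) - l = \left(l + o\right) - l = o$)
$S = - \frac{7}{3}$ ($S = - \frac{4}{3} + \frac{-3 + 0 \left(-1\right)}{3} = - \frac{4}{3} + \frac{-3 + 0}{3} = - \frac{4}{3} + \frac{1}{3} \left(-3\right) = - \frac{4}{3} - 1 = - \frac{7}{3} \approx -2.3333$)
$L{\left(w \right)} = -5 - w$
$L^{2}{\left(S \right)} = \left(-5 - - \frac{7}{3}\right)^{2} = \left(-5 + \frac{7}{3}\right)^{2} = \left(- \frac{8}{3}\right)^{2} = \frac{64}{9}$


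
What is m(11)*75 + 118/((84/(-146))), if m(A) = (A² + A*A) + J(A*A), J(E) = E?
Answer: 567418/21 ≈ 27020.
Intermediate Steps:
m(A) = 3*A² (m(A) = (A² + A*A) + A*A = (A² + A²) + A² = 2*A² + A² = 3*A²)
m(11)*75 + 118/((84/(-146))) = (3*11²)*75 + 118/((84/(-146))) = (3*121)*75 + 118/((84*(-1/146))) = 363*75 + 118/(-42/73) = 27225 + 118*(-73/42) = 27225 - 4307/21 = 567418/21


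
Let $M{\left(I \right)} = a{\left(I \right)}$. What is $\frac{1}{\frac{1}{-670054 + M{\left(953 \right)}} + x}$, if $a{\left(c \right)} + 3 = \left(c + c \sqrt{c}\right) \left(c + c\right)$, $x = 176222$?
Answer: $\frac{553863915528804308161}{97603006922316750778719599} - \frac{1816418 \sqrt{953}}{97603006922316750778719599} \approx 5.6747 \cdot 10^{-6}$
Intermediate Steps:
$a{\left(c \right)} = -3 + 2 c \left(c + c^{\frac{3}{2}}\right)$ ($a{\left(c \right)} = -3 + \left(c + c \sqrt{c}\right) \left(c + c\right) = -3 + \left(c + c^{\frac{3}{2}}\right) 2 c = -3 + 2 c \left(c + c^{\frac{3}{2}}\right)$)
$M{\left(I \right)} = -3 + 2 I^{2} + 2 I^{\frac{5}{2}}$
$\frac{1}{\frac{1}{-670054 + M{\left(953 \right)}} + x} = \frac{1}{\frac{1}{-670054 + \left(-3 + 2 \cdot 953^{2} + 2 \cdot 953^{\frac{5}{2}}\right)} + 176222} = \frac{1}{\frac{1}{-670054 + \left(-3 + 2 \cdot 908209 + 2 \cdot 908209 \sqrt{953}\right)} + 176222} = \frac{1}{\frac{1}{-670054 + \left(-3 + 1816418 + 1816418 \sqrt{953}\right)} + 176222} = \frac{1}{\frac{1}{-670054 + \left(1816415 + 1816418 \sqrt{953}\right)} + 176222} = \frac{1}{\frac{1}{1146361 + 1816418 \sqrt{953}} + 176222} = \frac{1}{176222 + \frac{1}{1146361 + 1816418 \sqrt{953}}}$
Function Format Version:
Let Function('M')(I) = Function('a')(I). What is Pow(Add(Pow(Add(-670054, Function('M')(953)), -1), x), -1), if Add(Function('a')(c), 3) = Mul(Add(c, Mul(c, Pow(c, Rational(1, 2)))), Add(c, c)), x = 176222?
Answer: Add(Rational(553863915528804308161, 97603006922316750778719599), Mul(Rational(-1816418, 97603006922316750778719599), Pow(953, Rational(1, 2)))) ≈ 5.6747e-6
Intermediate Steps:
Function('a')(c) = Add(-3, Mul(2, c, Add(c, Pow(c, Rational(3, 2))))) (Function('a')(c) = Add(-3, Mul(Add(c, Mul(c, Pow(c, Rational(1, 2)))), Add(c, c))) = Add(-3, Mul(Add(c, Pow(c, Rational(3, 2))), Mul(2, c))) = Add(-3, Mul(2, c, Add(c, Pow(c, Rational(3, 2))))))
Function('M')(I) = Add(-3, Mul(2, Pow(I, 2)), Mul(2, Pow(I, Rational(5, 2))))
Pow(Add(Pow(Add(-670054, Function('M')(953)), -1), x), -1) = Pow(Add(Pow(Add(-670054, Add(-3, Mul(2, Pow(953, 2)), Mul(2, Pow(953, Rational(5, 2))))), -1), 176222), -1) = Pow(Add(Pow(Add(-670054, Add(-3, Mul(2, 908209), Mul(2, Mul(908209, Pow(953, Rational(1, 2)))))), -1), 176222), -1) = Pow(Add(Pow(Add(-670054, Add(-3, 1816418, Mul(1816418, Pow(953, Rational(1, 2))))), -1), 176222), -1) = Pow(Add(Pow(Add(-670054, Add(1816415, Mul(1816418, Pow(953, Rational(1, 2))))), -1), 176222), -1) = Pow(Add(Pow(Add(1146361, Mul(1816418, Pow(953, Rational(1, 2)))), -1), 176222), -1) = Pow(Add(176222, Pow(Add(1146361, Mul(1816418, Pow(953, Rational(1, 2)))), -1)), -1)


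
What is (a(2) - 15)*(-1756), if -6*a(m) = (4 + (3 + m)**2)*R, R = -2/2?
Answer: 53558/3 ≈ 17853.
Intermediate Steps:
R = -1 (R = -2*1/2 = -1)
a(m) = 2/3 + (3 + m)**2/6 (a(m) = -(4 + (3 + m)**2)*(-1)/6 = -(-4 - (3 + m)**2)/6 = 2/3 + (3 + m)**2/6)
(a(2) - 15)*(-1756) = ((2/3 + (3 + 2)**2/6) - 15)*(-1756) = ((2/3 + (1/6)*5**2) - 15)*(-1756) = ((2/3 + (1/6)*25) - 15)*(-1756) = ((2/3 + 25/6) - 15)*(-1756) = (29/6 - 15)*(-1756) = -61/6*(-1756) = 53558/3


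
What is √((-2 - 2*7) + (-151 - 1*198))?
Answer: I*√365 ≈ 19.105*I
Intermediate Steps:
√((-2 - 2*7) + (-151 - 1*198)) = √((-2 - 14) + (-151 - 198)) = √(-16 - 349) = √(-365) = I*√365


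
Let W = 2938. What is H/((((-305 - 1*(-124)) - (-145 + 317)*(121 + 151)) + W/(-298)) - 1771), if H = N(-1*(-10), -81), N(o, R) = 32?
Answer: -4768/7263133 ≈ -0.00065647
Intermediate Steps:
H = 32
H/((((-305 - 1*(-124)) - (-145 + 317)*(121 + 151)) + W/(-298)) - 1771) = 32/((((-305 - 1*(-124)) - (-145 + 317)*(121 + 151)) + 2938/(-298)) - 1771) = 32/((((-305 + 124) - 172*272) + 2938*(-1/298)) - 1771) = 32/(((-181 - 1*46784) - 1469/149) - 1771) = 32/(((-181 - 46784) - 1469/149) - 1771) = 32/((-46965 - 1469/149) - 1771) = 32/(-6999254/149 - 1771) = 32/(-7263133/149) = 32*(-149/7263133) = -4768/7263133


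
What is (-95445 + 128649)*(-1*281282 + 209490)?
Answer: -2383781568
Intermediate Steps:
(-95445 + 128649)*(-1*281282 + 209490) = 33204*(-281282 + 209490) = 33204*(-71792) = -2383781568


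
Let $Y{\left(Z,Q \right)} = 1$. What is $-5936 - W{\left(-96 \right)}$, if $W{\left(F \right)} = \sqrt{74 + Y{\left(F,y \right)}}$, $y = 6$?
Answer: $-5936 - 5 \sqrt{3} \approx -5944.7$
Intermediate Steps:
$W{\left(F \right)} = 5 \sqrt{3}$ ($W{\left(F \right)} = \sqrt{74 + 1} = \sqrt{75} = 5 \sqrt{3}$)
$-5936 - W{\left(-96 \right)} = -5936 - 5 \sqrt{3}$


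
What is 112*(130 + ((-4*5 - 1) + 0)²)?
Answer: 63952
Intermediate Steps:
112*(130 + ((-4*5 - 1) + 0)²) = 112*(130 + ((-20 - 1) + 0)²) = 112*(130 + (-21 + 0)²) = 112*(130 + (-21)²) = 112*(130 + 441) = 112*571 = 63952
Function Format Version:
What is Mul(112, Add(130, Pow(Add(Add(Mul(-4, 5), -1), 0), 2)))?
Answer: 63952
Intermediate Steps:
Mul(112, Add(130, Pow(Add(Add(Mul(-4, 5), -1), 0), 2))) = Mul(112, Add(130, Pow(Add(Add(-20, -1), 0), 2))) = Mul(112, Add(130, Pow(Add(-21, 0), 2))) = Mul(112, Add(130, Pow(-21, 2))) = Mul(112, Add(130, 441)) = Mul(112, 571) = 63952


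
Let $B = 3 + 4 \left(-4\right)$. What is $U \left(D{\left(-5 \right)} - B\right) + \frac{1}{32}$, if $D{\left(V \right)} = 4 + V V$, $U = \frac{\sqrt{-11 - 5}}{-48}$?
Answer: $\frac{1}{32} - \frac{7 i}{2} \approx 0.03125 - 3.5 i$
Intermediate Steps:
$U = - \frac{i}{12}$ ($U = \sqrt{-16} \left(- \frac{1}{48}\right) = 4 i \left(- \frac{1}{48}\right) = - \frac{i}{12} \approx - 0.083333 i$)
$D{\left(V \right)} = 4 + V^{2}$
$B = -13$ ($B = 3 - 16 = -13$)
$U \left(D{\left(-5 \right)} - B\right) + \frac{1}{32} = - \frac{i}{12} \left(\left(4 + \left(-5\right)^{2}\right) - -13\right) + \frac{1}{32} = - \frac{i}{12} \left(\left(4 + 25\right) + 13\right) + \frac{1}{32} = - \frac{i}{12} \left(29 + 13\right) + \frac{1}{32} = - \frac{i}{12} \cdot 42 + \frac{1}{32} = - \frac{7 i}{2} + \frac{1}{32} = \frac{1}{32} - \frac{7 i}{2}$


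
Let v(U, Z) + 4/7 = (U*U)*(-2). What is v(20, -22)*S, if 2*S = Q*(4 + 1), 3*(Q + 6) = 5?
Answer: 60710/7 ≈ 8672.9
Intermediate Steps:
Q = -13/3 (Q = -6 + (⅓)*5 = -6 + 5/3 = -13/3 ≈ -4.3333)
S = -65/6 (S = (-13*(4 + 1)/3)/2 = (-13/3*5)/2 = (½)*(-65/3) = -65/6 ≈ -10.833)
v(U, Z) = -4/7 - 2*U² (v(U, Z) = -4/7 + (U*U)*(-2) = -4/7 + U²*(-2) = -4/7 - 2*U²)
v(20, -22)*S = (-4/7 - 2*20²)*(-65/6) = (-4/7 - 2*400)*(-65/6) = (-4/7 - 800)*(-65/6) = -5604/7*(-65/6) = 60710/7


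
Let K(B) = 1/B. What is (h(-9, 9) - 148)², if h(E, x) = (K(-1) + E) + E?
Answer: 27889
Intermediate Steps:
h(E, x) = -1 + 2*E (h(E, x) = (1/(-1) + E) + E = (-1 + E) + E = -1 + 2*E)
(h(-9, 9) - 148)² = ((-1 + 2*(-9)) - 148)² = ((-1 - 18) - 148)² = (-19 - 148)² = (-167)² = 27889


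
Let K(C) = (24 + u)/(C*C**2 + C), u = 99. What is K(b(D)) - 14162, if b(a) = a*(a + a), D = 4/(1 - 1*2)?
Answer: -11329597/800 ≈ -14162.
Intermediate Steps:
D = -4 (D = 4/(1 - 2) = 4/(-1) = 4*(-1) = -4)
b(a) = 2*a**2 (b(a) = a*(2*a) = 2*a**2)
K(C) = 123/(C + C**3) (K(C) = (24 + 99)/(C*C**2 + C) = 123/(C**3 + C) = 123/(C + C**3))
K(b(D)) - 14162 = 123/(2*(-4)**2 + (2*(-4)**2)**3) - 14162 = 123/(2*16 + (2*16)**3) - 14162 = 123/(32 + 32**3) - 14162 = 123/(32 + 32768) - 14162 = 123/32800 - 14162 = 123*(1/32800) - 14162 = 3/800 - 14162 = -11329597/800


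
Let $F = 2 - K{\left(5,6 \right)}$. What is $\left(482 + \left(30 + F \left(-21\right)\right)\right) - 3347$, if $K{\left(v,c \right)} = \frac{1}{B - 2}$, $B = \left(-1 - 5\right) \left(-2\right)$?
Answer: $- \frac{28749}{10} \approx -2874.9$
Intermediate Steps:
$B = 12$ ($B = \left(-6\right) \left(-2\right) = 12$)
$K{\left(v,c \right)} = \frac{1}{10}$ ($K{\left(v,c \right)} = \frac{1}{12 - 2} = \frac{1}{10}$)
$F = \frac{19}{10}$ ($F = 2 - \frac{1}{10} = \frac{19}{10} \approx 1.9$)
$\left(482 + \left(30 + F \left(-21\right)\right)\right) - 3347 = \left(482 + \left(30 + \frac{19}{10} \left(-21\right)\right)\right) - 3347 = \left(482 + \left(30 - \frac{399}{10}\right)\right) - 3347 = \left(482 - \frac{99}{10}\right) - 3347 = \frac{4721}{10} - 3347 = - \frac{28749}{10}$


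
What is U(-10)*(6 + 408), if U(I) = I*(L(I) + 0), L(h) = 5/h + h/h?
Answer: -2070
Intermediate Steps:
L(h) = 1 + 5/h (L(h) = 5/h + 1 = 1 + 5/h)
U(I) = 5 + I (U(I) = I*((5 + I)/I + 0) = I*((5 + I)/I) = 5 + I)
U(-10)*(6 + 408) = (5 - 10)*(6 + 408) = -5*414 = -2070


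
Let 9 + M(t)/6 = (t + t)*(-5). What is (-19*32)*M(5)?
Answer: 215232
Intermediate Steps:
M(t) = -54 - 60*t (M(t) = -54 + 6*((t + t)*(-5)) = -54 + 6*((2*t)*(-5)) = -54 + 6*(-10*t) = -54 - 60*t)
(-19*32)*M(5) = (-19*32)*(-54 - 60*5) = -608*(-54 - 300) = -608*(-354) = 215232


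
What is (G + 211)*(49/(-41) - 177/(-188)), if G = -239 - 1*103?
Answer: 256105/7708 ≈ 33.226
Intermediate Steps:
G = -342 (G = -239 - 103 = -342)
(G + 211)*(49/(-41) - 177/(-188)) = (-342 + 211)*(49/(-41) - 177/(-188)) = -131*(49*(-1/41) - 177*(-1/188)) = -131*(-49/41 + 177/188) = -131*(-1955/7708) = 256105/7708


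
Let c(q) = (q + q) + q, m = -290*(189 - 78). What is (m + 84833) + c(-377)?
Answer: 51512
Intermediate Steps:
m = -32190 (m = -290*111 = -32190)
c(q) = 3*q (c(q) = 2*q + q = 3*q)
(m + 84833) + c(-377) = (-32190 + 84833) + 3*(-377) = 52643 - 1131 = 51512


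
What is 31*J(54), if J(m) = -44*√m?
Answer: -4092*√6 ≈ -10023.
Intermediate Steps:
31*J(54) = 31*(-132*√6) = -4092*√6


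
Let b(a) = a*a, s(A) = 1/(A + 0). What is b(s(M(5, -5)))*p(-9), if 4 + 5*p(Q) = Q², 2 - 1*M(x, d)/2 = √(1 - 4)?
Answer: 77/(20*(2 - I*√3)²) ≈ 0.078571 + 0.54436*I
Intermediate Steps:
M(x, d) = 4 - 2*I*√3 (M(x, d) = 4 - 2*√(1 - 4) = 4 - 2*I*√3)
p(Q) = -⅘ + Q²/5
s(A) = 1/A
b(a) = a²
b(s(M(5, -5)))*p(-9) = (1/(4 - 2*I*√3))²*(-⅘ + (⅕)*(-9)²) = (-⅘ + (⅕)*81)/(4 - 2*I*√3)² = (-⅘ + 81/5)/(4 - 2*I*√3)² = (77/5)/(4 - 2*I*√3)² = 77/(5*(4 - 2*I*√3)²)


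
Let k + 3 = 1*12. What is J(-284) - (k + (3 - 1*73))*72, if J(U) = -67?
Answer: 4325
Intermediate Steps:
k = 9 (k = -3 + 1*12 = -3 + 12 = 9)
J(-284) - (k + (3 - 1*73))*72 = -67 - (9 + (3 - 1*73))*72 = -67 - (9 + (3 - 73))*72 = -67 - (9 - 70)*72 = -67 - (-61)*72 = -67 - 1*(-4392) = -67 + 4392 = 4325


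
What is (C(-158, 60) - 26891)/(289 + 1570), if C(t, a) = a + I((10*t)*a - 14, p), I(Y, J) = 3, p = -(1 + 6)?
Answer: -26828/1859 ≈ -14.431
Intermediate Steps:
p = -7 (p = -1*7 = -7)
C(t, a) = 3 + a (C(t, a) = a + 3 = 3 + a)
(C(-158, 60) - 26891)/(289 + 1570) = ((3 + 60) - 26891)/(289 + 1570) = (63 - 26891)/1859 = -26828*1/1859 = -26828/1859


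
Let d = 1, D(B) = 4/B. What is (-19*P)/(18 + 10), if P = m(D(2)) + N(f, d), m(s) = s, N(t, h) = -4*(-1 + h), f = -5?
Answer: -19/14 ≈ -1.3571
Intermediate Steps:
N(t, h) = 4 - 4*h
P = 2 (P = 4/2 + (4 - 4*1) = 4*(½) + (4 - 4) = 2 + 0 = 2)
(-19*P)/(18 + 10) = (-19*2)/(18 + 10) = -38/28 = -38*1/28 = -19/14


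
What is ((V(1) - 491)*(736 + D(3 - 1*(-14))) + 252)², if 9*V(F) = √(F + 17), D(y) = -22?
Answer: 122725616972 - 166753272*√2 ≈ 1.2249e+11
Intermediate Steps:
V(F) = √(17 + F)/9 (V(F) = √(F + 17)/9 = √(17 + F)/9)
((V(1) - 491)*(736 + D(3 - 1*(-14))) + 252)² = ((√(17 + 1)/9 - 491)*(736 - 22) + 252)² = ((√18/9 - 491)*714 + 252)² = (((3*√2)/9 - 491)*714 + 252)² = ((√2/3 - 491)*714 + 252)² = ((-491 + √2/3)*714 + 252)² = ((-350574 + 238*√2) + 252)² = (-350322 + 238*√2)²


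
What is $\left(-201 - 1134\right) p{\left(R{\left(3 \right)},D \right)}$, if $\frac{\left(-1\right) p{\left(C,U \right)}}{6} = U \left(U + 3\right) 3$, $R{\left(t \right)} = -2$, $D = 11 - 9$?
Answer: $240300$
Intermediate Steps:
$D = 2$
$p{\left(C,U \right)} = - 18 U \left(3 + U\right)$ ($p{\left(C,U \right)} = - 6 U \left(U + 3\right) 3 = - 6 U \left(3 + U\right) 3 = - 6 \cdot 3 U \left(3 + U\right) = - 18 U \left(3 + U\right)$)
$\left(-201 - 1134\right) p{\left(R{\left(3 \right)},D \right)} = \left(-201 - 1134\right) \left(\left(-18\right) 2 \left(3 + 2\right)\right) = - 1335 \left(\left(-18\right) 2 \cdot 5\right) = \left(-1335\right) \left(-180\right) = 240300$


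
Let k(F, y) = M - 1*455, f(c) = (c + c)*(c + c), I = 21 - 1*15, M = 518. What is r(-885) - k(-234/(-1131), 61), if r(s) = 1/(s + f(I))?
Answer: -46684/741 ≈ -63.001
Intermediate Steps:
I = 6 (I = 21 - 15 = 6)
f(c) = 4*c² (f(c) = (2*c)*(2*c) = 4*c²)
k(F, y) = 63 (k(F, y) = 518 - 1*455 = 518 - 455 = 63)
r(s) = 1/(144 + s) (r(s) = 1/(s + 4*6²) = 1/(s + 4*36) = 1/(s + 144) = 1/(144 + s))
r(-885) - k(-234/(-1131), 61) = 1/(144 - 885) - 1*63 = 1/(-741) - 63 = -1/741 - 63 = -46684/741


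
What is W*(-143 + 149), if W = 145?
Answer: 870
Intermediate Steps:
W*(-143 + 149) = 145*(-143 + 149) = 145*6 = 870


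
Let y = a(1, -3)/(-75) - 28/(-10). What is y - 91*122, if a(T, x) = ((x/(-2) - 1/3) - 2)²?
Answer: -5993573/540 ≈ -11099.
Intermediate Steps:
a(T, x) = (-7/3 - x/2)² (a(T, x) = ((x*(-½) - 1*⅓) - 2)² = ((-x/2 - ⅓) - 2)² = ((-⅓ - x/2) - 2)² = (-7/3 - x/2)²)
y = 1507/540 (y = ((14 + 3*(-3))²/36)/(-75) - 28/(-10) = ((14 - 9)²/36)*(-1/75) - 28*(-⅒) = ((1/36)*5²)*(-1/75) + 14/5 = ((1/36)*25)*(-1/75) + 14/5 = (25/36)*(-1/75) + 14/5 = -1/108 + 14/5 = 1507/540 ≈ 2.7907)
y - 91*122 = 1507/540 - 91*122 = 1507/540 - 11102 = -5993573/540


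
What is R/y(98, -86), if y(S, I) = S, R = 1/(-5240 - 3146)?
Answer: -1/821828 ≈ -1.2168e-6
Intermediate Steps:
R = -1/8386 (R = 1/(-8386) = -1/8386 ≈ -0.00011925)
R/y(98, -86) = -1/8386/98 = -1/8386*1/98 = -1/821828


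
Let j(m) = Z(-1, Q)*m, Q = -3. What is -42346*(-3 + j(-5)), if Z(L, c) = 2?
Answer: 550498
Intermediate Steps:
j(m) = 2*m
-42346*(-3 + j(-5)) = -42346*(-3 + 2*(-5)) = -42346*(-3 - 10) = -42346*(-13) = 550498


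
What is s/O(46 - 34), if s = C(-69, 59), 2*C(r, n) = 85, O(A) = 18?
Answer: 85/36 ≈ 2.3611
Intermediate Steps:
C(r, n) = 85/2 (C(r, n) = (1/2)*85 = 85/2)
s = 85/2 ≈ 42.500
s/O(46 - 34) = (85/2)/18 = (85/2)*(1/18) = 85/36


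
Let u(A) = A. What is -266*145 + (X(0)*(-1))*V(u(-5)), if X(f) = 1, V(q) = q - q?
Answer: -38570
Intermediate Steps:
V(q) = 0
-266*145 + (X(0)*(-1))*V(u(-5)) = -266*145 + (1*(-1))*0 = -38570 - 1*0 = -38570 + 0 = -38570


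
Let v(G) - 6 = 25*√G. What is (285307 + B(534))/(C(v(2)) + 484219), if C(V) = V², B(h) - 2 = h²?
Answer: 1230949377/1047621889 - 760620*√2/1047621889 ≈ 1.1740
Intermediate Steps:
v(G) = 6 + 25*√G
B(h) = 2 + h²
(285307 + B(534))/(C(v(2)) + 484219) = (285307 + (2 + 534²))/((6 + 25*√2)² + 484219) = (285307 + (2 + 285156))/(484219 + (6 + 25*√2)²) = (285307 + 285158)/(484219 + (6 + 25*√2)²) = 570465/(484219 + (6 + 25*√2)²)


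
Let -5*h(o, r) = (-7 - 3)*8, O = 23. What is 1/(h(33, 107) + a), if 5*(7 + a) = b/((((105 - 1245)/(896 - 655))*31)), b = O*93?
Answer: 1900/11557 ≈ 0.16440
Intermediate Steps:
b = 2139 (b = 23*93 = 2139)
h(o, r) = 16 (h(o, r) = -(-7 - 3)*8/5 = -(-2)*8 = -1/5*(-80) = 16)
a = -18843/1900 (a = -7 + (2139/((((105 - 1245)/(896 - 655))*31)))/5 = -7 + (2139/((-1140/241*31)))/5 = -7 + (2139/(-35340/241))/5 = -7 + (2139*(-241/35340))/5 = -7 + (1/5)*(-5543/380) = -7 - 5543/1900 = -18843/1900 ≈ -9.9174)
1/(h(33, 107) + a) = 1/(16 - 18843/1900) = 1/(11557/1900) = 1900/11557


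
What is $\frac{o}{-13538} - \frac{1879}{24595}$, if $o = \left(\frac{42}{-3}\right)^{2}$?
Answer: $- \frac{2161323}{23783365} \approx -0.090875$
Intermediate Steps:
$o = 196$ ($o = \left(42 \left(- \frac{1}{3}\right)\right)^{2} = \left(-14\right)^{2} = 196$)
$\frac{o}{-13538} - \frac{1879}{24595} = \frac{196}{-13538} - \frac{1879}{24595} = 196 \left(- \frac{1}{13538}\right) - \frac{1879}{24595} = - \frac{14}{967} - \frac{1879}{24595} = - \frac{2161323}{23783365}$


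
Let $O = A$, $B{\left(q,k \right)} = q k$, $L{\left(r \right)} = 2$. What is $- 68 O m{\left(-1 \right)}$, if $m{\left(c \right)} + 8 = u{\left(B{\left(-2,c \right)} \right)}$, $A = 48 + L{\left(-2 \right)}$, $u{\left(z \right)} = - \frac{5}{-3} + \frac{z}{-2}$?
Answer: $\frac{74800}{3} \approx 24933.0$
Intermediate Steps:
$B{\left(q,k \right)} = k q$
$u{\left(z \right)} = \frac{5}{3} - \frac{z}{2}$ ($u{\left(z \right)} = \left(-5\right) \left(- \frac{1}{3}\right) + z \left(- \frac{1}{2}\right) = \frac{5}{3} - \frac{z}{2}$)
$A = 50$ ($A = 48 + 2 = 50$)
$m{\left(c \right)} = - \frac{19}{3} + c$ ($m{\left(c \right)} = -8 - \left(- \frac{5}{3} + \frac{c \left(-2\right)}{2}\right) = -8 - \left(- \frac{5}{3} + \frac{\left(-2\right) c}{2}\right) = -8 + \left(\frac{5}{3} + c\right) = - \frac{19}{3} + c$)
$O = 50$
$- 68 O m{\left(-1 \right)} = \left(-68\right) 50 \left(- \frac{19}{3} - 1\right) = \left(-3400\right) \left(- \frac{22}{3}\right) = \frac{74800}{3}$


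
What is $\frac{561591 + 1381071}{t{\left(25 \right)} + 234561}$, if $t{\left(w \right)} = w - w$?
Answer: $\frac{15794}{1907} \approx 8.2821$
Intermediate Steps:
$t{\left(w \right)} = 0$
$\frac{561591 + 1381071}{t{\left(25 \right)} + 234561} = \frac{561591 + 1381071}{0 + 234561} = \frac{1942662}{234561} = 1942662 \cdot \frac{1}{234561} = \frac{15794}{1907}$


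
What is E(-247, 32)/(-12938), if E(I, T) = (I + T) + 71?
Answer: 72/6469 ≈ 0.011130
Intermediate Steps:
E(I, T) = 71 + I + T
E(-247, 32)/(-12938) = (71 - 247 + 32)/(-12938) = -144*(-1/12938) = 72/6469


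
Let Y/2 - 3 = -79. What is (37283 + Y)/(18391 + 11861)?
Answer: 12377/10084 ≈ 1.2274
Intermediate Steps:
Y = -152 (Y = 6 + 2*(-79) = 6 - 158 = -152)
(37283 + Y)/(18391 + 11861) = (37283 - 152)/(18391 + 11861) = 37131/30252 = 37131*(1/30252) = 12377/10084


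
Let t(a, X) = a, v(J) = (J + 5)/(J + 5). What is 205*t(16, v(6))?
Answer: 3280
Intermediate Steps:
v(J) = 1 (v(J) = (5 + J)/(5 + J) = 1)
205*t(16, v(6)) = 205*16 = 3280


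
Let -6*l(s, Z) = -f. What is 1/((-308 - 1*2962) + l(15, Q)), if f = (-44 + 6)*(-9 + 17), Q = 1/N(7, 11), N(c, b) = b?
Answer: -3/9962 ≈ -0.00030114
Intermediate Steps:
Q = 1/11 ≈ 0.090909
f = -304 (f = -38*8 = -304)
l(s, Z) = -152/3 (l(s, Z) = -(-1)*(-304)/6 = -1/6*304 = -152/3)
1/((-308 - 1*2962) + l(15, Q)) = 1/((-308 - 1*2962) - 152/3) = 1/((-308 - 2962) - 152/3) = 1/(-3270 - 152/3) = 1/(-9962/3) = -3/9962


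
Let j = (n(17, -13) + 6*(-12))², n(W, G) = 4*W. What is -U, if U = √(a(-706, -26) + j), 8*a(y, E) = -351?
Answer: -I*√446/4 ≈ -5.2797*I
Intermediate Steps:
a(y, E) = -351/8 (a(y, E) = (⅛)*(-351) = -351/8)
j = 16 (j = (4*17 + 6*(-12))² = (68 - 72)² = (-4)² = 16)
U = I*√446/4 (U = √(-351/8 + 16) = √(-223/8) = I*√446/4 ≈ 5.2797*I)
-U = -I*√446/4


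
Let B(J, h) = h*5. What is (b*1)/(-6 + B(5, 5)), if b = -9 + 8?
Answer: -1/19 ≈ -0.052632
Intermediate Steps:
B(J, h) = 5*h
b = -1
(b*1)/(-6 + B(5, 5)) = (-1*1)/(-6 + 5*5) = -1/(-6 + 25) = -1/19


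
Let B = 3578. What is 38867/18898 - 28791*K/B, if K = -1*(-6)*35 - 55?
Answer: -21048810791/16904261 ≈ -1245.2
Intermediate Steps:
K = 155 (K = 6*35 - 55 = 210 - 55 = 155)
38867/18898 - 28791*K/B = 38867/18898 - 28791/(3578/155) = 38867*(1/18898) - 28791/(3578*(1/155)) = 38867/18898 - 28791/3578/155 = 38867/18898 - 28791*155/3578 = 38867/18898 - 4462605/3578 = -21048810791/16904261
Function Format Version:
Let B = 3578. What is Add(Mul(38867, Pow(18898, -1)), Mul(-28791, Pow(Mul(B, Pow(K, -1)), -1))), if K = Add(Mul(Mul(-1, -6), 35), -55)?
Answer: Rational(-21048810791, 16904261) ≈ -1245.2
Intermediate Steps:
K = 155 (K = Add(Mul(6, 35), -55) = Add(210, -55) = 155)
Add(Mul(38867, Pow(18898, -1)), Mul(-28791, Pow(Mul(B, Pow(K, -1)), -1))) = Add(Mul(38867, Pow(18898, -1)), Mul(-28791, Pow(Mul(3578, Pow(155, -1)), -1))) = Add(Mul(38867, Rational(1, 18898)), Mul(-28791, Pow(Mul(3578, Rational(1, 155)), -1))) = Add(Rational(38867, 18898), Mul(-28791, Pow(Rational(3578, 155), -1))) = Add(Rational(38867, 18898), Mul(-28791, Rational(155, 3578))) = Add(Rational(38867, 18898), Rational(-4462605, 3578)) = Rational(-21048810791, 16904261)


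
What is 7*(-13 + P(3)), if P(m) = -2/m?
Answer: -287/3 ≈ -95.667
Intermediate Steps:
7*(-13 + P(3)) = 7*(-13 - 2/3) = 7*(-41/3) = -287/3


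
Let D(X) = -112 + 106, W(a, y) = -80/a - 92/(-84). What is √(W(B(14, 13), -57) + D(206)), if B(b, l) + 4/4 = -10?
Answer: √126357/231 ≈ 1.5388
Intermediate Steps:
B(b, l) = -11 (B(b, l) = -1 - 10 = -11)
W(a, y) = 23/21 - 80/a (W(a, y) = -80/a - 92*(-1/84) = -80/a + 23/21 = 23/21 - 80/a)
D(X) = -6
√(W(B(14, 13), -57) + D(206)) = √((23/21 - 80/(-11)) - 6) = √((23/21 - 80*(-1/11)) - 6) = √((23/21 + 80/11) - 6) = √(1933/231 - 6) = √(547/231) = √126357/231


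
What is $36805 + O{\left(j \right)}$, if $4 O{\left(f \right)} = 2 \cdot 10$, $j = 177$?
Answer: $36810$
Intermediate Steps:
$O{\left(f \right)} = 5$ ($O{\left(f \right)} = \frac{2 \cdot 10}{4} = \frac{1}{4} \cdot 20 = 5$)
$36805 + O{\left(j \right)} = 36805 + 5 = 36810$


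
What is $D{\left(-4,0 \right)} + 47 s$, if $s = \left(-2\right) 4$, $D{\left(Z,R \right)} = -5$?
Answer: $-381$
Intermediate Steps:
$s = -8$
$D{\left(-4,0 \right)} + 47 s = -5 + 47 \left(-8\right) = -5 - 376 = -381$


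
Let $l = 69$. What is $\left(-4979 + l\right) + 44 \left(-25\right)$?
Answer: $-6010$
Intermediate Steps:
$\left(-4979 + l\right) + 44 \left(-25\right) = \left(-4979 + 69\right) + 44 \left(-25\right) = -4910 - 1100 = -6010$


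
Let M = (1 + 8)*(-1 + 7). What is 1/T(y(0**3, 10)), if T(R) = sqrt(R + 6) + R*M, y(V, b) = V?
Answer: sqrt(6)/6 ≈ 0.40825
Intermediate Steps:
M = 54 (M = 9*6 = 54)
T(R) = sqrt(6 + R) + 54*R (T(R) = sqrt(R + 6) + R*54 = sqrt(6 + R) + 54*R)
1/T(y(0**3, 10)) = 1/(sqrt(6 + 0**3) + 54*0**3) = 1/(sqrt(6 + 0) + 54*0) = 1/(sqrt(6) + 0) = 1/(sqrt(6)) = sqrt(6)/6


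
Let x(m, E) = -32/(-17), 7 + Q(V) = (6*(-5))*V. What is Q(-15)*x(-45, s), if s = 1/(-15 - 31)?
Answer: 14176/17 ≈ 833.88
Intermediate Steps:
s = -1/46 (s = 1/(-46) = -1/46 ≈ -0.021739)
Q(V) = -7 - 30*V (Q(V) = -7 + (6*(-5))*V = -7 - 30*V)
x(m, E) = 32/17 (x(m, E) = -32*(-1/17) = 32/17)
Q(-15)*x(-45, s) = (-7 - 30*(-15))*(32/17) = (-7 + 450)*(32/17) = 443*(32/17) = 14176/17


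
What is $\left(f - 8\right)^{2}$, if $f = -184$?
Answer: $36864$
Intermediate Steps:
$\left(f - 8\right)^{2} = \left(-184 - 8\right)^{2} = \left(-192\right)^{2} = 36864$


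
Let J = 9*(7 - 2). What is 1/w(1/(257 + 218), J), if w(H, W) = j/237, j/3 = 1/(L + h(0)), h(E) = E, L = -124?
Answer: -9796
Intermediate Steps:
J = 45 (J = 9*5 = 45)
j = -3/124 (j = 3/(-124 + 0) = 3/(-124) = 3*(-1/124) = -3/124 ≈ -0.024194)
w(H, W) = -1/9796 (w(H, W) = -3/124/237 = -3/124*1/237 = -1/9796)
1/w(1/(257 + 218), J) = 1/(-1/9796) = -9796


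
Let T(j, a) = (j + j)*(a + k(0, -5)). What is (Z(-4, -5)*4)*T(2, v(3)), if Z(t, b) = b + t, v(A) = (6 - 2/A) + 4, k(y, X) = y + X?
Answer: -624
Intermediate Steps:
k(y, X) = X + y
v(A) = 10 - 2/A
T(j, a) = 2*j*(-5 + a) (T(j, a) = (j + j)*(a + (-5 + 0)) = (2*j)*(a - 5) = (2*j)*(-5 + a) = 2*j*(-5 + a))
(Z(-4, -5)*4)*T(2, v(3)) = ((-5 - 4)*4)*(2*2*(-5 + (10 - 2/3))) = (-9*4)*(2*2*(-5 + (10 - 2*⅓))) = -72*2*(-5 + (10 - ⅔)) = -72*2*(-5 + 28/3) = -72*2*13/3 = -36*52/3 = -624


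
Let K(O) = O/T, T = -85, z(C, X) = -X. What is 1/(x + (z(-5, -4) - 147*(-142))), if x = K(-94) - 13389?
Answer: 85/636659 ≈ 0.00013351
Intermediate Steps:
K(O) = -O/85 (K(O) = O/(-85) = O*(-1/85) = -O/85)
x = -1137971/85 (x = -1/85*(-94) - 13389 = 94/85 - 13389 = -1137971/85 ≈ -13388.)
1/(x + (z(-5, -4) - 147*(-142))) = 1/(-1137971/85 + (-1*(-4) - 147*(-142))) = 1/(-1137971/85 + (4 + 20874)) = 1/(-1137971/85 + 20878) = 1/(636659/85) = 85/636659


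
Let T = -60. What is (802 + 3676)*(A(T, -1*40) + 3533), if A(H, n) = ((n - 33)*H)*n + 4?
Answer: -768706914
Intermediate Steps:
A(H, n) = 4 + H*n*(-33 + n) (A(H, n) = ((-33 + n)*H)*n + 4 = (H*(-33 + n))*n + 4 = H*n*(-33 + n) + 4 = 4 + H*n*(-33 + n))
(802 + 3676)*(A(T, -1*40) + 3533) = (802 + 3676)*((4 - 60*(-1*40)² - 33*(-60)*(-1*40)) + 3533) = 4478*((4 - 60*(-40)² - 33*(-60)*(-40)) + 3533) = 4478*((4 - 60*1600 - 79200) + 3533) = 4478*((4 - 96000 - 79200) + 3533) = 4478*(-175196 + 3533) = 4478*(-171663) = -768706914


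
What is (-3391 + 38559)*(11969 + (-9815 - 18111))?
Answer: -561175776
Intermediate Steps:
(-3391 + 38559)*(11969 + (-9815 - 18111)) = 35168*(11969 - 27926) = 35168*(-15957) = -561175776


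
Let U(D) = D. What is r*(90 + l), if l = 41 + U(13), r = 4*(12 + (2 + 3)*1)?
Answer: 9792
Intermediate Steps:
r = 68 (r = 4*(12 + 5*1) = 4*(12 + 5) = 4*17 = 68)
l = 54 (l = 41 + 13 = 54)
r*(90 + l) = 68*(90 + 54) = 68*144 = 9792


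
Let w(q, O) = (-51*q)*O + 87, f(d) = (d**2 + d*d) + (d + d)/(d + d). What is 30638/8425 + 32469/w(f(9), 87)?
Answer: 7294044849/2030829400 ≈ 3.5917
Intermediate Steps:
f(d) = 1 + 2*d**2 (f(d) = (d**2 + d**2) + (2*d)/((2*d)) = 2*d**2 + (2*d)*(1/(2*d)) = 2*d**2 + 1 = 1 + 2*d**2)
w(q, O) = 87 - 51*O*q (w(q, O) = -51*O*q + 87 = 87 - 51*O*q)
30638/8425 + 32469/w(f(9), 87) = 30638/8425 + 32469/(87 - 51*87*(1 + 2*9**2)) = 30638*(1/8425) + 32469/(87 - 51*87*(1 + 2*81)) = 30638/8425 + 32469/(87 - 51*87*(1 + 162)) = 30638/8425 + 32469/(87 - 51*87*163) = 30638/8425 + 32469/(87 - 723231) = 30638/8425 + 32469/(-723144) = 30638/8425 + 32469*(-1/723144) = 30638/8425 - 10823/241048 = 7294044849/2030829400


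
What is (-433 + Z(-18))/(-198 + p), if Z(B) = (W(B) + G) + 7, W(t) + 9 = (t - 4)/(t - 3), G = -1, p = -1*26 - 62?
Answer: 4567/3003 ≈ 1.5208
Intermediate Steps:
p = -88 (p = -26 - 62 = -88)
W(t) = -9 + (-4 + t)/(-3 + t) (W(t) = -9 + (t - 4)/(t - 3) = -9 + (-4 + t)/(-3 + t))
Z(B) = 6 + (23 - 8*B)/(-3 + B) (Z(B) = ((23 - 8*B)/(-3 + B) - 1) + 7 = (-1 + (23 - 8*B)/(-3 + B)) + 7 = 6 + (23 - 8*B)/(-3 + B))
(-433 + Z(-18))/(-198 + p) = (-433 + (5 - 2*(-18))/(-3 - 18))/(-198 - 88) = (-433 + (5 + 36)/(-21))/(-286) = (-433 - 1/21*41)*(-1/286) = (-433 - 41/21)*(-1/286) = -9134/21*(-1/286) = 4567/3003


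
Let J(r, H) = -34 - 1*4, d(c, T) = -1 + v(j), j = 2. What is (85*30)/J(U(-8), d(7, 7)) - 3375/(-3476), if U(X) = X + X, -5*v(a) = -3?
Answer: -4367775/66044 ≈ -66.134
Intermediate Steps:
v(a) = ⅗ (v(a) = -⅕*(-3) = ⅗)
U(X) = 2*X
d(c, T) = -⅖ (d(c, T) = -1 + ⅗ = -⅖)
J(r, H) = -38 (J(r, H) = -34 - 4 = -38)
(85*30)/J(U(-8), d(7, 7)) - 3375/(-3476) = (85*30)/(-38) - 3375/(-3476) = 2550*(-1/38) - 3375*(-1/3476) = -1275/19 + 3375/3476 = -4367775/66044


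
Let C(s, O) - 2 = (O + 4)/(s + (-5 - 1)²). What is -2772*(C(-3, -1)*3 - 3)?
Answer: -9072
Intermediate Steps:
C(s, O) = 2 + (4 + O)/(36 + s) (C(s, O) = 2 + (O + 4)/(s + (-5 - 1)²) = 2 + (4 + O)/(s + (-6)²) = 2 + (4 + O)/(s + 36) = 2 + (4 + O)/(36 + s))
-2772*(C(-3, -1)*3 - 3) = -2772*(((76 - 1 + 2*(-3))/(36 - 3))*3 - 3) = -2772*(((76 - 1 - 6)/33)*3 - 3) = -2772*(((1/33)*69)*3 - 3) = -2772*((23/11)*3 - 3) = -2772*(69/11 - 3) = -2772*36/11 = -9072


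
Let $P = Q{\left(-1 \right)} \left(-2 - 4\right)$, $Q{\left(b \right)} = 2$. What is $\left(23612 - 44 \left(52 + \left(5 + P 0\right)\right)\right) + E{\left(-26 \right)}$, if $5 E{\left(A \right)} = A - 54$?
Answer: $21088$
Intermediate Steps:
$P = -12$ ($P = 2 \left(-2 - 4\right) = 2 \left(-6\right) = -12$)
$E{\left(A \right)} = - \frac{54}{5} + \frac{A}{5}$ ($E{\left(A \right)} = \frac{A - 54}{5} = \frac{-54 + A}{5} = - \frac{54}{5} + \frac{A}{5}$)
$\left(23612 - 44 \left(52 + \left(5 + P 0\right)\right)\right) + E{\left(-26 \right)} = \left(23612 - 44 \left(52 + \left(5 - 0\right)\right)\right) + \left(- \frac{54}{5} + \frac{1}{5} \left(-26\right)\right) = \left(23612 - 44 \left(52 + \left(5 + 0\right)\right)\right) - 16 = \left(23612 - 44 \left(52 + 5\right)\right) - 16 = \left(23612 - 2508\right) - 16 = 21104 - 16 = 21088$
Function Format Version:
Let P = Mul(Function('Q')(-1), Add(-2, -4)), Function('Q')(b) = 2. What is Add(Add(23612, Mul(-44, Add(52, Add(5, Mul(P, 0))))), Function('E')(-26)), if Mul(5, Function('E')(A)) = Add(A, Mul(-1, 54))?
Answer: 21088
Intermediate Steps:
P = -12 (P = Mul(2, Add(-2, -4)) = Mul(2, -6) = -12)
Function('E')(A) = Add(Rational(-54, 5), Mul(Rational(1, 5), A)) (Function('E')(A) = Mul(Rational(1, 5), Add(A, Mul(-1, 54))) = Mul(Rational(1, 5), Add(A, -54)) = Mul(Rational(1, 5), Add(-54, A)) = Add(Rational(-54, 5), Mul(Rational(1, 5), A)))
Add(Add(23612, Mul(-44, Add(52, Add(5, Mul(P, 0))))), Function('E')(-26)) = Add(Add(23612, Mul(-44, Add(52, Add(5, Mul(-12, 0))))), Add(Rational(-54, 5), Mul(Rational(1, 5), -26))) = Add(Add(23612, Mul(-44, Add(52, Add(5, 0)))), Add(Rational(-54, 5), Rational(-26, 5))) = Add(Add(23612, Mul(-44, Add(52, 5))), -16) = Add(Add(23612, Mul(-44, 57)), -16) = Add(Add(23612, -2508), -16) = Add(21104, -16) = 21088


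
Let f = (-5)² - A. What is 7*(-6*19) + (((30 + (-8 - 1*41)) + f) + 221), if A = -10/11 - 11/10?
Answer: -62589/110 ≈ -568.99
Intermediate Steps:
A = -221/110 (A = -10*1/11 - 11*⅒ = -10/11 - 11/10 = -221/110 ≈ -2.0091)
f = 2971/110 (f = (-5)² - 1*(-221/110) = 25 + 221/110 = 2971/110 ≈ 27.009)
7*(-6*19) + (((30 + (-8 - 1*41)) + f) + 221) = 7*(-6*19) + (((30 + (-8 - 1*41)) + 2971/110) + 221) = 7*(-114) + (((30 + (-8 - 41)) + 2971/110) + 221) = -798 + (((30 - 49) + 2971/110) + 221) = -798 + ((-19 + 2971/110) + 221) = -798 + (881/110 + 221) = -798 + 25191/110 = -62589/110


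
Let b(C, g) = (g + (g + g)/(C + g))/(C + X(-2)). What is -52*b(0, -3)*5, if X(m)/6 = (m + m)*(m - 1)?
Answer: 65/18 ≈ 3.6111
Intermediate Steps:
X(m) = 12*m*(-1 + m) (X(m) = 6*((m + m)*(m - 1)) = 6*((2*m)*(-1 + m)) = 6*(2*m*(-1 + m)) = 12*m*(-1 + m))
b(C, g) = (g + 2*g/(C + g))/(72 + C) (b(C, g) = (g + (g + g)/(C + g))/(C + 12*(-2)*(-1 - 2)) = (g + (2*g)/(C + g))/(C + 12*(-2)*(-3)) = (g + 2*g/(C + g))/(C + 72) = (g + 2*g/(C + g))/(72 + C))
-52*b(0, -3)*5 = -52*(-3*(2 + 0 - 3)/(0² + 72*0 + 72*(-3) + 0*(-3)))*5 = -52*(-3*(-1)/(0 + 0 - 216 + 0))*5 = -52*(-3*(-1)/(-216))*5 = -52*(-3*(-1/216)*(-1))*5 = -(-13)*5/18 = -52*(-5/72) = 65/18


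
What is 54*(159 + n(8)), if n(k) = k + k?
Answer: 9450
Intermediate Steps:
n(k) = 2*k
54*(159 + n(8)) = 54*(159 + 2*8) = 54*(159 + 16) = 54*175 = 9450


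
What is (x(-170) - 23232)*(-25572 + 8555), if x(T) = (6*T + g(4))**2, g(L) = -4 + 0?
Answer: -17448278848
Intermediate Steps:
g(L) = -4
x(T) = (-4 + 6*T)**2 (x(T) = (6*T - 4)**2 = (-4 + 6*T)**2)
(x(-170) - 23232)*(-25572 + 8555) = (4*(-2 + 3*(-170))**2 - 23232)*(-25572 + 8555) = (4*(-2 - 510)**2 - 23232)*(-17017) = (4*(-512)**2 - 23232)*(-17017) = (4*262144 - 23232)*(-17017) = (1048576 - 23232)*(-17017) = 1025344*(-17017) = -17448278848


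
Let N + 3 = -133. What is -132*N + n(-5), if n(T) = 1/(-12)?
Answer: 215423/12 ≈ 17952.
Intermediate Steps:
n(T) = -1/12
N = -136 (N = -3 - 133 = -136)
-132*N + n(-5) = -132*(-136) - 1/12 = 17952 - 1/12 = 215423/12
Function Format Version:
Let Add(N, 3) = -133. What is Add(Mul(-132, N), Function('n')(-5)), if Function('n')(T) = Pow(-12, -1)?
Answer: Rational(215423, 12) ≈ 17952.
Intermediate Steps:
Function('n')(T) = Rational(-1, 12)
N = -136 (N = Add(-3, -133) = -136)
Add(Mul(-132, N), Function('n')(-5)) = Add(Mul(-132, -136), Rational(-1, 12)) = Add(17952, Rational(-1, 12)) = Rational(215423, 12)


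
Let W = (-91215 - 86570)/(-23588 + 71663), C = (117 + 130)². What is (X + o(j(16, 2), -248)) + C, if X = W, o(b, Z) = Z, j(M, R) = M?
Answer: 584181458/9615 ≈ 60757.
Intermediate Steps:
C = 61009 (C = 247² = 61009)
W = -35557/9615 (W = -177785/48075 = -177785*1/48075 = -35557/9615 ≈ -3.6981)
X = -35557/9615 ≈ -3.6981
(X + o(j(16, 2), -248)) + C = (-35557/9615 - 248) + 61009 = -2420077/9615 + 61009 = 584181458/9615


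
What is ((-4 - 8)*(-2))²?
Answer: 576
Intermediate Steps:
((-4 - 8)*(-2))² = (-12*(-2))² = 24² = 576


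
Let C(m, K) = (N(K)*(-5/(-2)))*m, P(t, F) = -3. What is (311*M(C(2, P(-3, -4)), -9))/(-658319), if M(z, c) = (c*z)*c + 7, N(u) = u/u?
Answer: -128132/658319 ≈ -0.19464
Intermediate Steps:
N(u) = 1
C(m, K) = 5*m/2 (C(m, K) = (1*(-5/(-2)))*m = (1*(-5*(-½)))*m = (1*(5/2))*m = 5*m/2)
M(z, c) = 7 + z*c² (M(z, c) = z*c² + 7 = 7 + z*c²)
(311*M(C(2, P(-3, -4)), -9))/(-658319) = (311*(7 + ((5/2)*2)*(-9)²))/(-658319) = (311*(7 + 5*81))*(-1/658319) = (311*(7 + 405))*(-1/658319) = (311*412)*(-1/658319) = 128132*(-1/658319) = -128132/658319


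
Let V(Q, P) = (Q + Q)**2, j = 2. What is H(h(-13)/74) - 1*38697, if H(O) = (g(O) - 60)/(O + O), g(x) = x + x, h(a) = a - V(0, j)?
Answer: -500828/13 ≈ -38525.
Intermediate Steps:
V(Q, P) = 4*Q**2 (V(Q, P) = (2*Q)**2 = 4*Q**2)
h(a) = a (h(a) = a - 4*0**2 = a - 4*0 = a - 1*0 = a + 0 = a)
g(x) = 2*x
H(O) = (-60 + 2*O)/(2*O) (H(O) = (2*O - 60)/(O + O) = (-60 + 2*O)/((2*O)) = (-60 + 2*O)*(1/(2*O)) = (-60 + 2*O)/(2*O))
H(h(-13)/74) - 1*38697 = (-30 - 13/74)/((-13/74)) - 1*38697 = (-30 - 13*1/74)/((-13*1/74)) - 38697 = (-30 - 13/74)/(-13/74) - 38697 = -74/13*(-2233/74) - 38697 = 2233/13 - 38697 = -500828/13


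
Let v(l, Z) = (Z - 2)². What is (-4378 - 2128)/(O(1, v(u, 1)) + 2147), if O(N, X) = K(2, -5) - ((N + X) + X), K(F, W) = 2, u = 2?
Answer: -3253/1073 ≈ -3.0317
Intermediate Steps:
v(l, Z) = (-2 + Z)²
O(N, X) = 2 - N - 2*X (O(N, X) = 2 - ((N + X) + X) = 2 - (N + 2*X) = 2 + (-N - 2*X) = 2 - N - 2*X)
(-4378 - 2128)/(O(1, v(u, 1)) + 2147) = (-4378 - 2128)/((2 - 1*1 - 2*(-2 + 1)²) + 2147) = -6506/((2 - 1 - 2*(-1)²) + 2147) = -6506/((2 - 1 - 2*1) + 2147) = -6506/((2 - 1 - 2) + 2147) = -6506/(-1 + 2147) = -6506/2146 = -6506*1/2146 = -3253/1073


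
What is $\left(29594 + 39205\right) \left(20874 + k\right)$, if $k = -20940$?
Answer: $-4540734$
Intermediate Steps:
$\left(29594 + 39205\right) \left(20874 + k\right) = \left(29594 + 39205\right) \left(20874 - 20940\right) = 68799 \left(-66\right) = -4540734$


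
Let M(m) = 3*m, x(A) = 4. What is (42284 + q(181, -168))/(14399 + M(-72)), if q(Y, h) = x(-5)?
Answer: 42288/14183 ≈ 2.9816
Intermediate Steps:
q(Y, h) = 4
(42284 + q(181, -168))/(14399 + M(-72)) = (42284 + 4)/(14399 + 3*(-72)) = 42288/(14399 - 216) = 42288/14183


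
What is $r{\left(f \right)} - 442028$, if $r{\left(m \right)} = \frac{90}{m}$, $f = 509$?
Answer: $- \frac{224992162}{509} \approx -4.4203 \cdot 10^{5}$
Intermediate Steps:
$r{\left(f \right)} - 442028 = \frac{90}{509} - 442028 = - \frac{224992162}{509}$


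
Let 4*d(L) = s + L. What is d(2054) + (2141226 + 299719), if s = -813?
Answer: 9765021/4 ≈ 2.4413e+6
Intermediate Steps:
d(L) = -813/4 + L/4 (d(L) = (-813 + L)/4 = -813/4 + L/4)
d(2054) + (2141226 + 299719) = (-813/4 + (¼)*2054) + (2141226 + 299719) = (-813/4 + 1027/2) + 2440945 = 1241/4 + 2440945 = 9765021/4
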